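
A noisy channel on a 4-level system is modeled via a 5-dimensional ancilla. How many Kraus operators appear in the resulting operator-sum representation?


Tracing out the environment in an orthonormal basis {|i>_E} gives Kraus operators K_i = <i|_E U |0>_E.
Number of Kraus operators = dim(H_env) = d_env
= 5

5


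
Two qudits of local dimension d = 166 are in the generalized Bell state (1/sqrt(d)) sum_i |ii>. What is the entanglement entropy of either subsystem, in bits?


For a maximally entangled state in d x d:
S = log2(d) = log2(166)
= 7.3750

7.3750


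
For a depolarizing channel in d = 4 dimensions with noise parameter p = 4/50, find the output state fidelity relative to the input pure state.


F = (1-p) + p/d
= (1 - 0.0800) + 0.0800/4
= 0.9200 + 0.0200
= 0.9400

0.9400


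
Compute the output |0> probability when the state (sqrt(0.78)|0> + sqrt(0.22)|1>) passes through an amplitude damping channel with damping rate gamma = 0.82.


For amplitude damping with parameter gamma on state sqrt(a)|0> + sqrt(b)|1>:
alpha^2 = 0.78, beta^2 = 0.22
P(|0>) = alpha^2 + gamma * beta^2
= 0.78 + 0.82 * 0.22
= 0.78 + 0.1804
= 0.9604

0.9604


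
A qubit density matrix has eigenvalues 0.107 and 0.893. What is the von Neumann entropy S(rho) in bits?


S = -p*log2(p) - (1-p)*log2(1-p)
p = 0.1070, 1-p = 0.8930
= -0.1070 * log2(0.1070) - 0.8930 * log2(0.8930)
= -(-0.3450) - (-0.1458)
= 0.4908

0.4908


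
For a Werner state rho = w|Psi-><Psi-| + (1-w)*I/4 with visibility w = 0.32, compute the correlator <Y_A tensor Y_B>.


|Psi-> = (|01> - |10>)/sqrt(2)
For the pure Bell state, <Y_A Y_B> = -1 (Bell-state Pauli correlator).
The maximally-mixed part I/4 has tr(I/4 * P tensor P) = 0 for any traceless Pauli P.
So <Y_A Y_B>_rho = w * (-1) + (1 - w) * 0
= 0.32 * (-1)
= -0.3200

-0.3200


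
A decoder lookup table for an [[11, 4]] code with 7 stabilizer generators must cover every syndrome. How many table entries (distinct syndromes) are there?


Each stabilizer generator gives a binary (+1 or -1) measurement outcome.
With 7 independent generators:
Total syndromes = 2^7
= 128

128


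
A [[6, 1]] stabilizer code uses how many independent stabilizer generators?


For an [[n,k]] stabilizer code:
Number of stabilizer generators = n - k
= 6 - 1
= 5

5


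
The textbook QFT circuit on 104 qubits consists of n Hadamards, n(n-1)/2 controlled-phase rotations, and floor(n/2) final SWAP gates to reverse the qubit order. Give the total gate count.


Hadamard gates: 104
Controlled rotations: n*(n-1)/2 = 104*103/2 = 5356
SWAP gates: floor(n/2) = floor(104/2) = 52
Total = 104 + 5356 + 52
= 5512

5512


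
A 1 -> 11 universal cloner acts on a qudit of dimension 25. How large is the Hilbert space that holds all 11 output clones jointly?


Output space = H^(tensor 11) where dim(H) = 25
dim = 25^11
= 625 (after 2 factors)
= 15625 (after 3 factors)
= 390625 (after 4 factors)
= 9765625 (after 5 factors)
= 244140625 (after 6 factors)
= 6103515625 (after 7 factors)
= 152587890625 (after 8 factors)
= 3814697265625 (after 9 factors)
= 95367431640625 (after 10 factors)
= 2384185791015625 (after 11 factors)
= 2384185791015625

2384185791015625


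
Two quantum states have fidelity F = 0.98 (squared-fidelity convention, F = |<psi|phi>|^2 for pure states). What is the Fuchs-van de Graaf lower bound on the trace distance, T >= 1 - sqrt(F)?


Fuchs-van de Graaf (squared-fidelity convention): 1 - sqrt(F) <= T <= sqrt(1 - F).
Lower bound: T >= 1 - sqrt(F)
sqrt(F) = sqrt(0.98) = 0.9899
T >= 1 - 0.9899
T >= 0.0101

0.0101


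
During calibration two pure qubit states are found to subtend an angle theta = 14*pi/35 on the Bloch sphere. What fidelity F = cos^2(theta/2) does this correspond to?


For states separated by angle theta on Bloch sphere:
F = cos^2(theta/2)
theta = 14*pi/35 = 1.2566
theta/2 = 0.6283
cos(theta/2) = 0.8090
F = 0.6545

0.6545


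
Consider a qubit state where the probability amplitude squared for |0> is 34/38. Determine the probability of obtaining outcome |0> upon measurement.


|alpha|^2 = 34/38 = 0.8947
|beta|^2 = 1 - 34/38 = 4/38 = 0.1053
P(|0>) = |alpha|^2 = 0.8947

0.8947


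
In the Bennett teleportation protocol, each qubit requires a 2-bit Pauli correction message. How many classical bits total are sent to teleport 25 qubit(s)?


Quantum teleportation requires 2 classical bits per qubit teleported.
25 qubit(s) -> 2 * 25 = 50 classical bits

50


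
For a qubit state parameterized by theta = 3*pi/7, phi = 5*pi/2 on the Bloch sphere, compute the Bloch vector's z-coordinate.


theta = 1.3464, phi = 7.8540
r_z = cos(theta) = 0.2225

0.2225


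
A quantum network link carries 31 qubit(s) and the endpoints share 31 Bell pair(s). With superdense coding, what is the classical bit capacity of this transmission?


Superdense coding allows 2 classical bits per shared entangled pair.
31 pair(s) -> 2 * 31 = 62 classical bits

62


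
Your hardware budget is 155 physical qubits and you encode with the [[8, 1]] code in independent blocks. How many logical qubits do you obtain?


Each code block uses 8 physical qubits for 1 logical qubit(s).
Number of complete blocks = floor(155 / 8) = 19
Logical qubits = 19 * 1
= 19

19


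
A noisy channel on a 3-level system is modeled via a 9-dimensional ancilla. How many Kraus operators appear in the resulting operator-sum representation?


Tracing out the environment in an orthonormal basis {|i>_E} gives Kraus operators K_i = <i|_E U |0>_E.
Number of Kraus operators = dim(H_env) = d_env
= 9

9


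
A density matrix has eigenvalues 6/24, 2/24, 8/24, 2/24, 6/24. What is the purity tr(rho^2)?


tr(rho^2) = sum of eigenvalues squared
= (6/24)^2 + (2/24)^2 + (8/24)^2 + (2/24)^2 + (6/24)^2
= (36 + 4 + 64 + 4 + 36) / 576
= 144/576
= 0.2500

0.2500


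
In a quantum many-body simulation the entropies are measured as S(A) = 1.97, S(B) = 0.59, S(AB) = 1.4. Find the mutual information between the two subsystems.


I(A:B) = S(A) + S(B) - S(AB)
= 1.97 + 0.59 - 1.4
= 1.1600

1.1600


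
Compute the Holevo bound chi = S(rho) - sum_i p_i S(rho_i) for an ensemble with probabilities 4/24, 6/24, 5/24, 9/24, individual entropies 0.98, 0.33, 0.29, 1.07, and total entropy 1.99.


chi = S(rho) - sum_i p_i * S(rho_i)
Weighted entropy = 4/24 * 0.98 + 6/24 * 0.33 + 5/24 * 0.29 + 9/24 * 1.07
= 0.7075
chi = 1.99 - 0.7075
= 1.2825

1.2825


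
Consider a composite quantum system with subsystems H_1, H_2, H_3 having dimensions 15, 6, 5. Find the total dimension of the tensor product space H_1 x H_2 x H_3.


dim(H_1 x H_2 x H_3) = 15 * 6 * 5
= 90 * 5
= 450

450


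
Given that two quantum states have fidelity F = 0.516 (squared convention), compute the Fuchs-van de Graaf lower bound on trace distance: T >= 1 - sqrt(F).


Fuchs-van de Graaf (squared-fidelity convention): 1 - sqrt(F) <= T <= sqrt(1 - F).
Lower bound: T >= 1 - sqrt(F)
sqrt(F) = sqrt(0.516) = 0.7183
T >= 1 - 0.7183
T >= 0.2817

0.2817


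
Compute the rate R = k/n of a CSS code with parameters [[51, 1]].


Code rate R = k/n
= 1/51
= 0.0196

0.0196


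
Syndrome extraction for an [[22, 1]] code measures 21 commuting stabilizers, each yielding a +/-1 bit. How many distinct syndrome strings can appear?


Each stabilizer generator gives a binary (+1 or -1) measurement outcome.
With 21 independent generators:
Total syndromes = 2^21
= 2097152

2097152


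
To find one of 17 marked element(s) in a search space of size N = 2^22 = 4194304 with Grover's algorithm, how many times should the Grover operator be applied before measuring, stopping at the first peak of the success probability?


After j Grover iterations the success probability is P(j) = sin^2((2j+1)*theta), where sin(theta) = sqrt(k/N).
N = 2^22 = 4194304, k = 17
sin(theta) = sqrt(k/N) = 0.002013235169
theta = arcsin(sqrt(k/N)) = 0.002013236529 rad
P(j) reaches its first maximum when (2j+1)*theta is as close as possible to pi/2, i.e. j = round(pi/(4*theta) - 1/2).
pi/(4*theta) - 1/2 = 389.6172
(For comparison, the common estimate pi/4 * sqrt(N/k) = 390.1174; the exact maximiser is used here.)
Optimal iterations = 390

390


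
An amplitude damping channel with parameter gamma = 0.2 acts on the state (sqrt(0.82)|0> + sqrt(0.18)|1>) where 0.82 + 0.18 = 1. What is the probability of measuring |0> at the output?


For amplitude damping with parameter gamma on state sqrt(a)|0> + sqrt(b)|1>:
alpha^2 = 0.82, beta^2 = 0.18
P(|0>) = alpha^2 + gamma * beta^2
= 0.82 + 0.2 * 0.18
= 0.82 + 0.0360
= 0.8560

0.8560


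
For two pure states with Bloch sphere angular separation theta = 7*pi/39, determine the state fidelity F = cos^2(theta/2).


For states separated by angle theta on Bloch sphere:
F = cos^2(theta/2)
theta = 7*pi/39 = 0.5639
theta/2 = 0.2819
cos(theta/2) = 0.9605
F = 0.9226

0.9226


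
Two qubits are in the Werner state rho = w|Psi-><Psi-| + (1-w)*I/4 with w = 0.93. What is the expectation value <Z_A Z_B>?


|Psi-> = (|01> - |10>)/sqrt(2)
For the pure Bell state, <Z_A Z_B> = -1 (Bell-state Pauli correlator).
The maximally-mixed part I/4 has tr(I/4 * P tensor P) = 0 for any traceless Pauli P.
So <Z_A Z_B>_rho = w * (-1) + (1 - w) * 0
= 0.93 * (-1)
= -0.9300

-0.9300


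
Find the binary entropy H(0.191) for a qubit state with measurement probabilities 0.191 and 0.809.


S = -p*log2(p) - (1-p)*log2(1-p)
p = 0.1910, 1-p = 0.8090
= -0.1910 * log2(0.1910) - 0.8090 * log2(0.8090)
= -(-0.4562) - (-0.2474)
= 0.7036

0.7036


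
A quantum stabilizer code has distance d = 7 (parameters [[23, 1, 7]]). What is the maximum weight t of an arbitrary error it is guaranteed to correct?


Code parameters: [[23, 1, 7]], distance d = 7.
Number of correctable errors = floor((d-1)/2)
= floor((7 - 1)/2)
= floor(6/2)
= 3

3


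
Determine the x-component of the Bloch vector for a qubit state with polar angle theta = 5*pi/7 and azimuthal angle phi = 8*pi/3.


theta = 2.2440, phi = 8.3776
r_x = sin(theta)*cos(phi) = 0.7818 * -0.5000
r_x = -0.3909

-0.3909


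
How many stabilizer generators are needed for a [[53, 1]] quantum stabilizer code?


For an [[n,k]] stabilizer code:
Number of stabilizer generators = n - k
= 53 - 1
= 52

52


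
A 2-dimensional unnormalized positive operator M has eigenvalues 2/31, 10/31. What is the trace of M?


tr(M) = sum of eigenvalues
= 2/31 + 10/31
= 12/31
= 0.3871

0.3871


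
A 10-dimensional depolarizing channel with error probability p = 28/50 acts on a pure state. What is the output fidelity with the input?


F = (1-p) + p/d
= (1 - 0.5600) + 0.5600/10
= 0.4400 + 0.0560
= 0.4960

0.4960


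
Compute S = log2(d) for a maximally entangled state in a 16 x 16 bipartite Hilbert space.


For a maximally entangled state in d x d:
S = log2(d) = log2(16)
= 4.0000

4.0000


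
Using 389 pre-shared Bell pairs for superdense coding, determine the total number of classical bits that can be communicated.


Superdense coding allows 2 classical bits per shared entangled pair.
389 pair(s) -> 2 * 389 = 778 classical bits

778


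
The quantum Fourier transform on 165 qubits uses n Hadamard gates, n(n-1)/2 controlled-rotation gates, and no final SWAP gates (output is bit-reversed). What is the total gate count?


Hadamard gates: 165
Controlled rotations: n*(n-1)/2 = 165*164/2 = 13530
SWAP gates: 0 (omitted)
Total = 165 + 13530
= 13695

13695


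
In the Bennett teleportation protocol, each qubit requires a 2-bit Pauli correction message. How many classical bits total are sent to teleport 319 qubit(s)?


Quantum teleportation requires 2 classical bits per qubit teleported.
319 qubit(s) -> 2 * 319 = 638 classical bits

638


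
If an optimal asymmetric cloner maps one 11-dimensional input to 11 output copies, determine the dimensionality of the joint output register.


Output space = H^(tensor 11) where dim(H) = 11
dim = 11^11
= 121 (after 2 factors)
= 1331 (after 3 factors)
= 14641 (after 4 factors)
= 161051 (after 5 factors)
= 1771561 (after 6 factors)
= 19487171 (after 7 factors)
= 214358881 (after 8 factors)
= 2357947691 (after 9 factors)
= 25937424601 (after 10 factors)
= 285311670611 (after 11 factors)
= 285311670611

285311670611


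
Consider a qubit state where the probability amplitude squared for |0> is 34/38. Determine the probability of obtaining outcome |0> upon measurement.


|alpha|^2 = 34/38 = 0.8947
|beta|^2 = 1 - 34/38 = 4/38 = 0.1053
P(|0>) = |alpha|^2 = 0.8947

0.8947


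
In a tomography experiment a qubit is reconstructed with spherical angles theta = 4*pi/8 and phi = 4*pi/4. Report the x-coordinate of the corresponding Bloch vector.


theta = 1.5708, phi = 3.1416
r_x = sin(theta)*cos(phi) = 1.0000 * -1.0000
r_x = -1.0000

-1.0000


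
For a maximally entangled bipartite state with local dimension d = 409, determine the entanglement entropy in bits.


For a maximally entangled state in d x d:
S = log2(d) = log2(409)
= 8.6760

8.6760


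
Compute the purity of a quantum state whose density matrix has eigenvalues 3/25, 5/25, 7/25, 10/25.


tr(rho^2) = sum of eigenvalues squared
= (3/25)^2 + (5/25)^2 + (7/25)^2 + (10/25)^2
= (9 + 25 + 49 + 100) / 625
= 183/625
= 0.2928

0.2928


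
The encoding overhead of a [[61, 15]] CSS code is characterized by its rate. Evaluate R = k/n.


Code rate R = k/n
= 15/61
= 0.2459

0.2459


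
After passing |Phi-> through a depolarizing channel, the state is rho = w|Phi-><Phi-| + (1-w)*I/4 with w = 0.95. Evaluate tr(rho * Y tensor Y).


|Phi-> = (|00> - |11>)/sqrt(2)
For the pure Bell state, <Y_A Y_B> = +1 (Bell-state Pauli correlator).
The maximally-mixed part I/4 has tr(I/4 * P tensor P) = 0 for any traceless Pauli P.
So <Y_A Y_B>_rho = w * (+1) + (1 - w) * 0
= 0.95 * (+1)
= 0.9500

0.9500


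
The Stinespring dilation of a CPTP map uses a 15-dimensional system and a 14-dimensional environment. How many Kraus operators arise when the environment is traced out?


Tracing out the environment in an orthonormal basis {|i>_E} gives Kraus operators K_i = <i|_E U |0>_E.
Number of Kraus operators = dim(H_env) = d_env
= 14

14


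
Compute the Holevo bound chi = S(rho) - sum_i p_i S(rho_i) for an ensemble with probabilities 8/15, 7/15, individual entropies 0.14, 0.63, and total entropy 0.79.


chi = S(rho) - sum_i p_i * S(rho_i)
Weighted entropy = 8/15 * 0.14 + 7/15 * 0.63
= 0.3687
chi = 0.79 - 0.3687
= 0.4213

0.4213


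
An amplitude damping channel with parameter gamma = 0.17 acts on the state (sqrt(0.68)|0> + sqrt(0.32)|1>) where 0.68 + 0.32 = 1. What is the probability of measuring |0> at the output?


For amplitude damping with parameter gamma on state sqrt(a)|0> + sqrt(b)|1>:
alpha^2 = 0.68, beta^2 = 0.32
P(|0>) = alpha^2 + gamma * beta^2
= 0.68 + 0.17 * 0.32
= 0.68 + 0.0544
= 0.7344

0.7344


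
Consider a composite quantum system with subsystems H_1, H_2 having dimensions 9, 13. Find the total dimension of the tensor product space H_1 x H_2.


dim(H_1 x H_2) = 9 * 13
= 117

117


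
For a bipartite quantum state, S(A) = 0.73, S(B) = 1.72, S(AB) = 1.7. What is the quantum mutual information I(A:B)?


I(A:B) = S(A) + S(B) - S(AB)
= 0.73 + 1.72 - 1.7
= 0.7500

0.7500


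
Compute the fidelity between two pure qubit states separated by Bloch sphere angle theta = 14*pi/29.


For states separated by angle theta on Bloch sphere:
F = cos^2(theta/2)
theta = 14*pi/29 = 1.5166
theta/2 = 0.7583
cos(theta/2) = 0.7260
F = 0.5271

0.5271


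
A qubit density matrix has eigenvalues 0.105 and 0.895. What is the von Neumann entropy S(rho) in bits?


S = -p*log2(p) - (1-p)*log2(1-p)
p = 0.1050, 1-p = 0.8950
= -0.1050 * log2(0.1050) - 0.8950 * log2(0.8950)
= -(-0.3414) - (-0.1432)
= 0.4846

0.4846


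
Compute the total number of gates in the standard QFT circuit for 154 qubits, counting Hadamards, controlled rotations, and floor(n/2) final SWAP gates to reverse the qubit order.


Hadamard gates: 154
Controlled rotations: n*(n-1)/2 = 154*153/2 = 11781
SWAP gates: floor(n/2) = floor(154/2) = 77
Total = 154 + 11781 + 77
= 12012

12012


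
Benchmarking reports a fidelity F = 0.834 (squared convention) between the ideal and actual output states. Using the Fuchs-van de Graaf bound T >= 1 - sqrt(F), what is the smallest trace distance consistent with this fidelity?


Fuchs-van de Graaf (squared-fidelity convention): 1 - sqrt(F) <= T <= sqrt(1 - F).
Lower bound: T >= 1 - sqrt(F)
sqrt(F) = sqrt(0.834) = 0.9132
T >= 1 - 0.9132
T >= 0.0868

0.0868


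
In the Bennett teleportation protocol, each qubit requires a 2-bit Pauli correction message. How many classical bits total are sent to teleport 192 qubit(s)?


Quantum teleportation requires 2 classical bits per qubit teleported.
192 qubit(s) -> 2 * 192 = 384 classical bits

384


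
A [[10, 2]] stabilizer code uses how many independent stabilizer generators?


For an [[n,k]] stabilizer code:
Number of stabilizer generators = n - k
= 10 - 2
= 8

8


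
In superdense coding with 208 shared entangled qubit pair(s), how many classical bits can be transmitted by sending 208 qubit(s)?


Superdense coding allows 2 classical bits per shared entangled pair.
208 pair(s) -> 2 * 208 = 416 classical bits

416


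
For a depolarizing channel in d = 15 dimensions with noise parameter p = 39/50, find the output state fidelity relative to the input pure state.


F = (1-p) + p/d
= (1 - 0.7800) + 0.7800/15
= 0.2200 + 0.0520
= 0.2720

0.2720


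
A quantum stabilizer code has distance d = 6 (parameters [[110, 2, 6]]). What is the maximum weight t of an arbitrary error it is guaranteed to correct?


Code parameters: [[110, 2, 6]], distance d = 6.
Number of correctable errors = floor((d-1)/2)
= floor((6 - 1)/2)
= floor(5/2)
= 2

2


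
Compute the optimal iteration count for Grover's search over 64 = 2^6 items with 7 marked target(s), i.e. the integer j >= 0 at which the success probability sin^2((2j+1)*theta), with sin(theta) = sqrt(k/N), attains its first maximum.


After j Grover iterations the success probability is P(j) = sin^2((2j+1)*theta), where sin(theta) = sqrt(k/N).
N = 2^6 = 64, k = 7
sin(theta) = sqrt(k/N) = 0.3307189139
theta = arcsin(sqrt(k/N)) = 0.3370652533 rad
P(j) reaches its first maximum when (2j+1)*theta is as close as possible to pi/2, i.e. j = round(pi/(4*theta) - 1/2).
pi/(4*theta) - 1/2 = 1.8301
(For comparison, the common estimate pi/4 * sqrt(N/k) = 2.3748; the exact maximiser is used here.)
Optimal iterations = 2

2


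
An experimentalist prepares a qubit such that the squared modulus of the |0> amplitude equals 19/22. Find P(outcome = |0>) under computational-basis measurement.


|alpha|^2 = 19/22 = 0.8636
|beta|^2 = 1 - 19/22 = 3/22 = 0.1364
P(|0>) = |alpha|^2 = 0.8636

0.8636


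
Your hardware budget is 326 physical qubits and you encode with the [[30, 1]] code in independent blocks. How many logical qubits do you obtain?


Each code block uses 30 physical qubits for 1 logical qubit(s).
Number of complete blocks = floor(326 / 30) = 10
Logical qubits = 10 * 1
= 10

10


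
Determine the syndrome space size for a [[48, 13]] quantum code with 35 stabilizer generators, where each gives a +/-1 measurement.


Each stabilizer generator gives a binary (+1 or -1) measurement outcome.
With 35 independent generators:
Total syndromes = 2^35
= 34359738368

34359738368


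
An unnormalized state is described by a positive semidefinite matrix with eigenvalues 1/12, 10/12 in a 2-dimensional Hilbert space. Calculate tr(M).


tr(M) = sum of eigenvalues
= 1/12 + 10/12
= 11/12
= 0.9167

0.9167


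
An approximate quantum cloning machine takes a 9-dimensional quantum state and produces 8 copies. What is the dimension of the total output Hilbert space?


Output space = H^(tensor 8) where dim(H) = 9
dim = 9^8
= 81 (after 2 factors)
= 729 (after 3 factors)
= 6561 (after 4 factors)
= 59049 (after 5 factors)
= 531441 (after 6 factors)
= 4782969 (after 7 factors)
= 43046721 (after 8 factors)
= 43046721

43046721


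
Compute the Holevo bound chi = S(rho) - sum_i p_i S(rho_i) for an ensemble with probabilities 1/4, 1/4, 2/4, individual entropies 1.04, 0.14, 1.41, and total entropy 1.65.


chi = S(rho) - sum_i p_i * S(rho_i)
Weighted entropy = 1/4 * 1.04 + 1/4 * 0.14 + 2/4 * 1.41
= 1.0000
chi = 1.65 - 1.0000
= 0.6500

0.6500


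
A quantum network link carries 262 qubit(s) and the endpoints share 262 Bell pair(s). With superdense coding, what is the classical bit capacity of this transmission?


Superdense coding allows 2 classical bits per shared entangled pair.
262 pair(s) -> 2 * 262 = 524 classical bits

524


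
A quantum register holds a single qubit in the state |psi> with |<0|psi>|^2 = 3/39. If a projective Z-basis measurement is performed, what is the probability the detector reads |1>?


|alpha|^2 = 3/39 = 0.0769
|beta|^2 = 1 - 3/39 = 36/39 = 0.9231
P(|1>) = |beta|^2 = 0.9231

0.9231


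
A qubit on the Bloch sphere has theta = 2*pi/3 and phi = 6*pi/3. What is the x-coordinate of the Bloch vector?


theta = 2.0944, phi = 6.2832
r_x = sin(theta)*cos(phi) = 0.8660 * 1.0000
r_x = 0.8660

0.8660


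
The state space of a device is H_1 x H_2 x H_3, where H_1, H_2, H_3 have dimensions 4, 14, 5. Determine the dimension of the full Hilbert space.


dim(H_1 x H_2 x H_3) = 4 * 14 * 5
= 56 * 5
= 280

280


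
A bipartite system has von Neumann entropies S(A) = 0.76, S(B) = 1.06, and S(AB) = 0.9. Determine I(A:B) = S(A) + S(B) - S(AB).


I(A:B) = S(A) + S(B) - S(AB)
= 0.76 + 1.06 - 0.9
= 0.9200

0.9200


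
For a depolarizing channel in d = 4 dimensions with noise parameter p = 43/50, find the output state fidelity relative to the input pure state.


F = (1-p) + p/d
= (1 - 0.8600) + 0.8600/4
= 0.1400 + 0.2150
= 0.3550

0.3550


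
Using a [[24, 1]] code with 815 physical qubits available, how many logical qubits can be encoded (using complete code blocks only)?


Each code block uses 24 physical qubits for 1 logical qubit(s).
Number of complete blocks = floor(815 / 24) = 33
Logical qubits = 33 * 1
= 33

33


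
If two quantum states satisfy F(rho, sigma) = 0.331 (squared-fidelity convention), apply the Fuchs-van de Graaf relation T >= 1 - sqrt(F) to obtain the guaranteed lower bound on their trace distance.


Fuchs-van de Graaf (squared-fidelity convention): 1 - sqrt(F) <= T <= sqrt(1 - F).
Lower bound: T >= 1 - sqrt(F)
sqrt(F) = sqrt(0.331) = 0.5753
T >= 1 - 0.5753
T >= 0.4247

0.4247


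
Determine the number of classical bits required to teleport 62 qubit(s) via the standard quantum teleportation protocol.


Quantum teleportation requires 2 classical bits per qubit teleported.
62 qubit(s) -> 2 * 62 = 124 classical bits

124


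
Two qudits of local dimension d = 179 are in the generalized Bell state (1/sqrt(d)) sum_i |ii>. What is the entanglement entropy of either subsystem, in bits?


For a maximally entangled state in d x d:
S = log2(d) = log2(179)
= 7.4838

7.4838


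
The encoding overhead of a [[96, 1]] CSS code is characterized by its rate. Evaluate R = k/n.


Code rate R = k/n
= 1/96
= 0.0104

0.0104


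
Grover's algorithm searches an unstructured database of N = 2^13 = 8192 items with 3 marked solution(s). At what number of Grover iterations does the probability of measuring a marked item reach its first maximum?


After j Grover iterations the success probability is P(j) = sin^2((2j+1)*theta), where sin(theta) = sqrt(k/N).
N = 2^13 = 8192, k = 3
sin(theta) = sqrt(k/N) = 0.01913663862
theta = arcsin(sqrt(k/N)) = 0.01913780682 rad
P(j) reaches its first maximum when (2j+1)*theta is as close as possible to pi/2, i.e. j = round(pi/(4*theta) - 1/2).
pi/(4*theta) - 1/2 = 40.5391
(For comparison, the common estimate pi/4 * sqrt(N/k) = 41.0416; the exact maximiser is used here.)
Optimal iterations = 41

41


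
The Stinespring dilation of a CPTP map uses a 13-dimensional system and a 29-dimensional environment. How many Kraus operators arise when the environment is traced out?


Tracing out the environment in an orthonormal basis {|i>_E} gives Kraus operators K_i = <i|_E U |0>_E.
Number of Kraus operators = dim(H_env) = d_env
= 29

29


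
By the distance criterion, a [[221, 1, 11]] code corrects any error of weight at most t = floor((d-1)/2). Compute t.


Code parameters: [[221, 1, 11]], distance d = 11.
Number of correctable errors = floor((d-1)/2)
= floor((11 - 1)/2)
= floor(10/2)
= 5

5


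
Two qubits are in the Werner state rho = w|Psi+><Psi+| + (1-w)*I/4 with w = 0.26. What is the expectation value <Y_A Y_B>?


|Psi+> = (|01> + |10>)/sqrt(2)
For the pure Bell state, <Y_A Y_B> = +1 (Bell-state Pauli correlator).
The maximally-mixed part I/4 has tr(I/4 * P tensor P) = 0 for any traceless Pauli P.
So <Y_A Y_B>_rho = w * (+1) + (1 - w) * 0
= 0.26 * (+1)
= 0.2600

0.2600


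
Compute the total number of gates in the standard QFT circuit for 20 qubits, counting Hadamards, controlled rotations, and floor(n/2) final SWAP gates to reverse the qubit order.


Hadamard gates: 20
Controlled rotations: n*(n-1)/2 = 20*19/2 = 190
SWAP gates: floor(n/2) = floor(20/2) = 10
Total = 20 + 190 + 10
= 220

220


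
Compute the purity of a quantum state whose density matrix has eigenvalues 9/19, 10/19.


tr(rho^2) = sum of eigenvalues squared
= (9/19)^2 + (10/19)^2
= (81 + 100) / 361
= 181/361
= 0.5014

0.5014


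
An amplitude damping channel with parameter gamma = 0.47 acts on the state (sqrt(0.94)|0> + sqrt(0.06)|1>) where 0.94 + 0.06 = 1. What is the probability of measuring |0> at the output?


For amplitude damping with parameter gamma on state sqrt(a)|0> + sqrt(b)|1>:
alpha^2 = 0.94, beta^2 = 0.06
P(|0>) = alpha^2 + gamma * beta^2
= 0.94 + 0.47 * 0.06
= 0.94 + 0.0282
= 0.9682

0.9682


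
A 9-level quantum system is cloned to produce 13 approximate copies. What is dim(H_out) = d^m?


Output space = H^(tensor 13) where dim(H) = 9
dim = 9^13
= 81 (after 2 factors)
= 729 (after 3 factors)
= 6561 (after 4 factors)
= 59049 (after 5 factors)
= 531441 (after 6 factors)
= 4782969 (after 7 factors)
= 43046721 (after 8 factors)
= 387420489 (after 9 factors)
= 3486784401 (after 10 factors)
= 31381059609 (after 11 factors)
= 282429536481 (after 12 factors)
= 2541865828329 (after 13 factors)
= 2541865828329

2541865828329


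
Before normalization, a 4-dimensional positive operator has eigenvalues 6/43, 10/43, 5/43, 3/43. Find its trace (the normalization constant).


tr(M) = sum of eigenvalues
= 6/43 + 10/43 + 5/43 + 3/43
= 24/43
= 0.5581

0.5581


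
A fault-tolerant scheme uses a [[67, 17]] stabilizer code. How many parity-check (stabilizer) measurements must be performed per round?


For an [[n,k]] stabilizer code:
Number of stabilizer generators = n - k
= 67 - 17
= 50

50


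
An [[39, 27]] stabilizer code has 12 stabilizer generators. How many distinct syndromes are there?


Each stabilizer generator gives a binary (+1 or -1) measurement outcome.
With 12 independent generators:
Total syndromes = 2^12
= 4096

4096


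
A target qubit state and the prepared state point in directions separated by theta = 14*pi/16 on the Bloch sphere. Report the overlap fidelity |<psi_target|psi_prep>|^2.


For states separated by angle theta on Bloch sphere:
F = cos^2(theta/2)
theta = 14*pi/16 = 2.7489
theta/2 = 1.3744
cos(theta/2) = 0.1951
F = 0.0381

0.0381


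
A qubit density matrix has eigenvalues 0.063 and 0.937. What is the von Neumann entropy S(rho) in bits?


S = -p*log2(p) - (1-p)*log2(1-p)
p = 0.0630, 1-p = 0.9370
= -0.0630 * log2(0.0630) - 0.9370 * log2(0.9370)
= -(-0.2513) - (-0.0880)
= 0.3392

0.3392


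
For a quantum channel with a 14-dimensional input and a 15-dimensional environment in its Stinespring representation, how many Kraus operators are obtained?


Tracing out the environment in an orthonormal basis {|i>_E} gives Kraus operators K_i = <i|_E U |0>_E.
Number of Kraus operators = dim(H_env) = d_env
= 15

15


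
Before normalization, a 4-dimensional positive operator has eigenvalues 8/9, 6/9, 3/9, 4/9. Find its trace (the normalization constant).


tr(M) = sum of eigenvalues
= 8/9 + 6/9 + 3/9 + 4/9
= 21/9
= 2.3333

2.3333


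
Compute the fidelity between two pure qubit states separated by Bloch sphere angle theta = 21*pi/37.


For states separated by angle theta on Bloch sphere:
F = cos^2(theta/2)
theta = 21*pi/37 = 1.7831
theta/2 = 0.8915
cos(theta/2) = 0.6282
F = 0.3947

0.3947


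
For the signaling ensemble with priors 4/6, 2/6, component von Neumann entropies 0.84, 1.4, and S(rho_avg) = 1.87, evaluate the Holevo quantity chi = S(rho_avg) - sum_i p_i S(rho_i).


chi = S(rho) - sum_i p_i * S(rho_i)
Weighted entropy = 4/6 * 0.84 + 2/6 * 1.4
= 1.0267
chi = 1.87 - 1.0267
= 0.8433

0.8433


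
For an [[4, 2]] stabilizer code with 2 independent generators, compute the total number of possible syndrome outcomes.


Each stabilizer generator gives a binary (+1 or -1) measurement outcome.
With 2 independent generators:
Total syndromes = 2^2
= 4

4


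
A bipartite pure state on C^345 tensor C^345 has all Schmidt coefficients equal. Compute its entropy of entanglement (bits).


For a maximally entangled state in d x d:
S = log2(d) = log2(345)
= 8.4305

8.4305


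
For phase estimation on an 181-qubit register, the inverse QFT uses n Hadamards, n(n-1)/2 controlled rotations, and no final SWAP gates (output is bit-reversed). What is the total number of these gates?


Hadamard gates: 181
Controlled rotations: n*(n-1)/2 = 181*180/2 = 16290
SWAP gates: 0 (omitted)
Total = 181 + 16290
= 16471

16471


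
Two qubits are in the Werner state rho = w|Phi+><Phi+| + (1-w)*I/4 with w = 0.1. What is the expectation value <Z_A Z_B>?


|Phi+> = (|00> + |11>)/sqrt(2)
For the pure Bell state, <Z_A Z_B> = +1 (Bell-state Pauli correlator).
The maximally-mixed part I/4 has tr(I/4 * P tensor P) = 0 for any traceless Pauli P.
So <Z_A Z_B>_rho = w * (+1) + (1 - w) * 0
= 0.1 * (+1)
= 0.1000

0.1000


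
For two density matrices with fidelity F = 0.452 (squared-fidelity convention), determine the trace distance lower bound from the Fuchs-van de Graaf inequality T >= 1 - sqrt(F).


Fuchs-van de Graaf (squared-fidelity convention): 1 - sqrt(F) <= T <= sqrt(1 - F).
Lower bound: T >= 1 - sqrt(F)
sqrt(F) = sqrt(0.452) = 0.6723
T >= 1 - 0.6723
T >= 0.3277

0.3277


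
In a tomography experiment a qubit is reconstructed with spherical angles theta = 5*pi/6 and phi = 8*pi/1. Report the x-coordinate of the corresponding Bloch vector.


theta = 2.6180, phi = 25.1327
r_x = sin(theta)*cos(phi) = 0.5000 * 1.0000
r_x = 0.5000

0.5000


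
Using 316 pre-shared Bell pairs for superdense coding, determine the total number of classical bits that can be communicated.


Superdense coding allows 2 classical bits per shared entangled pair.
316 pair(s) -> 2 * 316 = 632 classical bits

632


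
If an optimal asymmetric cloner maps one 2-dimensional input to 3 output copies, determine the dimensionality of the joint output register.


Output space = H^(tensor 3) where dim(H) = 2
dim = 2^3
= 4 (after 2 factors)
= 8 (after 3 factors)
= 8

8


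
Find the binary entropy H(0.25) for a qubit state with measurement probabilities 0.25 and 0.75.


S = -p*log2(p) - (1-p)*log2(1-p)
p = 0.2500, 1-p = 0.7500
= -0.2500 * log2(0.2500) - 0.7500 * log2(0.7500)
= -(-0.5000) - (-0.3113)
= 0.8113

0.8113


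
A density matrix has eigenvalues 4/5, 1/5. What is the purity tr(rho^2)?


tr(rho^2) = sum of eigenvalues squared
= (4/5)^2 + (1/5)^2
= (16 + 1) / 25
= 17/25
= 0.6800

0.6800


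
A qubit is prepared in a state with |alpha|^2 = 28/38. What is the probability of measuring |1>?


|alpha|^2 = 28/38 = 0.7368
|beta|^2 = 1 - 28/38 = 10/38 = 0.2632
P(|1>) = |beta|^2 = 0.2632

0.2632


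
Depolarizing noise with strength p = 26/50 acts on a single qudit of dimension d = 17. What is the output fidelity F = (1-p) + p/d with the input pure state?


F = (1-p) + p/d
= (1 - 0.5200) + 0.5200/17
= 0.4800 + 0.0306
= 0.5106

0.5106


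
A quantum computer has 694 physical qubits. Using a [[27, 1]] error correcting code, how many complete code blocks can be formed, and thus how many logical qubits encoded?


Each code block uses 27 physical qubits for 1 logical qubit(s).
Number of complete blocks = floor(694 / 27) = 25
Logical qubits = 25 * 1
= 25

25


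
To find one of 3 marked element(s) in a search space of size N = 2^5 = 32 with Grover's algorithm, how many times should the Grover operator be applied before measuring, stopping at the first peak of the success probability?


After j Grover iterations the success probability is P(j) = sin^2((2j+1)*theta), where sin(theta) = sqrt(k/N).
N = 2^5 = 32, k = 3
sin(theta) = sqrt(k/N) = 0.3061862178
theta = arcsin(sqrt(k/N)) = 0.3111842443 rad
P(j) reaches its first maximum when (2j+1)*theta is as close as possible to pi/2, i.e. j = round(pi/(4*theta) - 1/2).
pi/(4*theta) - 1/2 = 2.0239
(For comparison, the common estimate pi/4 * sqrt(N/k) = 2.5651; the exact maximiser is used here.)
Optimal iterations = 2

2


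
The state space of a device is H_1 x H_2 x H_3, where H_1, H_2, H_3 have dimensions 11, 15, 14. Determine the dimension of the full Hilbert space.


dim(H_1 x H_2 x H_3) = 11 * 15 * 14
= 165 * 14
= 2310

2310


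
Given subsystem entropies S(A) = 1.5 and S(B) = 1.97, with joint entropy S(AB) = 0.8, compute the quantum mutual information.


I(A:B) = S(A) + S(B) - S(AB)
= 1.5 + 1.97 - 0.8
= 2.6700

2.6700


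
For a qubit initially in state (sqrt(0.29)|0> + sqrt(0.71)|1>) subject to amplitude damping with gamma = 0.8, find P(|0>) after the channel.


For amplitude damping with parameter gamma on state sqrt(a)|0> + sqrt(b)|1>:
alpha^2 = 0.29, beta^2 = 0.71
P(|0>) = alpha^2 + gamma * beta^2
= 0.29 + 0.8 * 0.71
= 0.29 + 0.5680
= 0.8580

0.8580


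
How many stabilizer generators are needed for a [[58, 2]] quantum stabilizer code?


For an [[n,k]] stabilizer code:
Number of stabilizer generators = n - k
= 58 - 2
= 56

56


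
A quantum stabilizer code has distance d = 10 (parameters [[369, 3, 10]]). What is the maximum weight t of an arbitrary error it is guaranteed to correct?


Code parameters: [[369, 3, 10]], distance d = 10.
Number of correctable errors = floor((d-1)/2)
= floor((10 - 1)/2)
= floor(9/2)
= 4

4


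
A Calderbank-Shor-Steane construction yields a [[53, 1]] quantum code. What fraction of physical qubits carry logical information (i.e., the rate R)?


Code rate R = k/n
= 1/53
= 0.0189

0.0189


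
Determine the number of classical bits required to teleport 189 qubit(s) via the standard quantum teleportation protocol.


Quantum teleportation requires 2 classical bits per qubit teleported.
189 qubit(s) -> 2 * 189 = 378 classical bits

378


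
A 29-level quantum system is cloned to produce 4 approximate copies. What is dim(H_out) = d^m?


Output space = H^(tensor 4) where dim(H) = 29
dim = 29^4
= 841 (after 2 factors)
= 24389 (after 3 factors)
= 707281 (after 4 factors)
= 707281

707281


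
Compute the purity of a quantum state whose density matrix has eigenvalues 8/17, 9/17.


tr(rho^2) = sum of eigenvalues squared
= (8/17)^2 + (9/17)^2
= (64 + 81) / 289
= 145/289
= 0.5017

0.5017


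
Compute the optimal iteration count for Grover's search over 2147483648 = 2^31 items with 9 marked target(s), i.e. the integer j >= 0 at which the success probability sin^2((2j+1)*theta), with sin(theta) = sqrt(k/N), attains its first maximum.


After j Grover iterations the success probability is P(j) = sin^2((2j+1)*theta), where sin(theta) = sqrt(k/N).
N = 2^31 = 2147483648, k = 9
sin(theta) = sqrt(k/N) = 6.473755931e-05
theta = arcsin(sqrt(k/N)) = 6.473755936e-05 rad
P(j) reaches its first maximum when (2j+1)*theta is as close as possible to pi/2, i.e. j = round(pi/(4*theta) - 1/2).
pi/(4*theta) - 1/2 = 12131.5323
(For comparison, the common estimate pi/4 * sqrt(N/k) = 12132.0323; the exact maximiser is used here.)
Optimal iterations = 12132

12132


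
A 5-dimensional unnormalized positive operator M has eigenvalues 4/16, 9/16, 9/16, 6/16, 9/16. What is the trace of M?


tr(M) = sum of eigenvalues
= 4/16 + 9/16 + 9/16 + 6/16 + 9/16
= 37/16
= 2.3125

2.3125


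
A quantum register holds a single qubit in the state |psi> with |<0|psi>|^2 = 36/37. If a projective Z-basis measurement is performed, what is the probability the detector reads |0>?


|alpha|^2 = 36/37 = 0.9730
|beta|^2 = 1 - 36/37 = 1/37 = 0.0270
P(|0>) = |alpha|^2 = 0.9730

0.9730


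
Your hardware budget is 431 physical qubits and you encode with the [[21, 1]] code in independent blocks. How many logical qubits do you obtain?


Each code block uses 21 physical qubits for 1 logical qubit(s).
Number of complete blocks = floor(431 / 21) = 20
Logical qubits = 20 * 1
= 20

20


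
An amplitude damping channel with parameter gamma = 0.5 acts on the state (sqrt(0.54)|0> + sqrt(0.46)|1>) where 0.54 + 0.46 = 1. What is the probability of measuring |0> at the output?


For amplitude damping with parameter gamma on state sqrt(a)|0> + sqrt(b)|1>:
alpha^2 = 0.54, beta^2 = 0.46
P(|0>) = alpha^2 + gamma * beta^2
= 0.54 + 0.5 * 0.46
= 0.54 + 0.2300
= 0.7700

0.7700


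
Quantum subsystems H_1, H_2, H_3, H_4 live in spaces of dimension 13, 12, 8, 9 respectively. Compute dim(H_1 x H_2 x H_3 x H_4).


dim(H_1 x H_2 x H_3 x H_4) = 13 * 12 * 8 * 9
= 156 * 8 * 9
= 1248 * 9
= 11232

11232


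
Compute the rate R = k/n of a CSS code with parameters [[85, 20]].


Code rate R = k/n
= 20/85
= 0.2353

0.2353


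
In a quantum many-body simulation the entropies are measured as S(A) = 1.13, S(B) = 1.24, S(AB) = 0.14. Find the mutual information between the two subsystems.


I(A:B) = S(A) + S(B) - S(AB)
= 1.13 + 1.24 - 0.14
= 2.2300

2.2300


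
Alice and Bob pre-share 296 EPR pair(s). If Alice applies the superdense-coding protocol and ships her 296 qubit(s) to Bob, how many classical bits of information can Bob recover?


Superdense coding allows 2 classical bits per shared entangled pair.
296 pair(s) -> 2 * 296 = 592 classical bits

592


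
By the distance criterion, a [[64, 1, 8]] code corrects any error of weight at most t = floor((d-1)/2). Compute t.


Code parameters: [[64, 1, 8]], distance d = 8.
Number of correctable errors = floor((d-1)/2)
= floor((8 - 1)/2)
= floor(7/2)
= 3

3


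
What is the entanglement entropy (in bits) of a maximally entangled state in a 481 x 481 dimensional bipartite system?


For a maximally entangled state in d x d:
S = log2(d) = log2(481)
= 8.9099

8.9099


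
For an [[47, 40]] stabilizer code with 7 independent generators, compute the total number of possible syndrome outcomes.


Each stabilizer generator gives a binary (+1 or -1) measurement outcome.
With 7 independent generators:
Total syndromes = 2^7
= 128

128


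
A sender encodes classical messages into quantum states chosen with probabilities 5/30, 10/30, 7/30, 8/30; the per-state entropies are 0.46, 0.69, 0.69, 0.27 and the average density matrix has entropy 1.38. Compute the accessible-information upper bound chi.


chi = S(rho) - sum_i p_i * S(rho_i)
Weighted entropy = 5/30 * 0.46 + 10/30 * 0.69 + 7/30 * 0.69 + 8/30 * 0.27
= 0.5397
chi = 1.38 - 0.5397
= 0.8403

0.8403


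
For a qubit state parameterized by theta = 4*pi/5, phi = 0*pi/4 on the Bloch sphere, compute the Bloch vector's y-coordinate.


theta = 2.5133, phi = 0.0000
r_y = sin(theta)*sin(phi) = 0.5878 * 0.0000
r_y = 0.0000

0.0000


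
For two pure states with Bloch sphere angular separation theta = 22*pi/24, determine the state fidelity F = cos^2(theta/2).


For states separated by angle theta on Bloch sphere:
F = cos^2(theta/2)
theta = 22*pi/24 = 2.8798
theta/2 = 1.4399
cos(theta/2) = 0.1305
F = 0.0170

0.0170
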